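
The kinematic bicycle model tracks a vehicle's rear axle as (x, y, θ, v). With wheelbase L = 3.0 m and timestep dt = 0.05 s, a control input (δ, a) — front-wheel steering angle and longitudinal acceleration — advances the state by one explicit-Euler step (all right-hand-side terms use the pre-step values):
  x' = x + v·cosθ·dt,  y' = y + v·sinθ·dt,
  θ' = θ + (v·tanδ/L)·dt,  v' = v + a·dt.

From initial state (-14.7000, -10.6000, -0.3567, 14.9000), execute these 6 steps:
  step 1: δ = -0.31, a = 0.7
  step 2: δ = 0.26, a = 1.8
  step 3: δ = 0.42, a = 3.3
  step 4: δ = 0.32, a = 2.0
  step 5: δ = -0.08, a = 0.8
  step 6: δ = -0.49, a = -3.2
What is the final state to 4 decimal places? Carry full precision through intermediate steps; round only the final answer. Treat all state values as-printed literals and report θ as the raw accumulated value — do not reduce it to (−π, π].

(-10.3854, -11.9222, -0.3310, 15.1700)

after step 1 (δ=-0.31, a=0.7): (-14.001895, -10.860142, -0.436248, 14.935000)
after step 2 (δ=0.26, a=1.8): (-13.325083, -11.175675, -0.370031, 15.025000)
after step 3 (δ=0.42, a=3.3): (-12.624680, -11.447360, -0.258202, 15.190000)
after step 4 (δ=0.32, a=2.0): (-11.890357, -11.641293, -0.174305, 15.290000)
after step 5 (δ=-0.08, a=0.8): (-11.137441, -11.773875, -0.194735, 15.330000)
after step 6 (δ=-0.49, a=-3.2): (-10.385429, -11.922198, -0.331016, 15.170000)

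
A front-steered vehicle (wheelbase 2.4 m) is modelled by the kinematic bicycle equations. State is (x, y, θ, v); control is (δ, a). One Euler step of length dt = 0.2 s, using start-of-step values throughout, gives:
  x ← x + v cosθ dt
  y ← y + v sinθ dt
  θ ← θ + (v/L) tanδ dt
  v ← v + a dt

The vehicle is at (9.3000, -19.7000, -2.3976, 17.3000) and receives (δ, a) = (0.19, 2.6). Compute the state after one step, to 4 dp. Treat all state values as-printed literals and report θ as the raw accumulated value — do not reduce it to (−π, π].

x' = 9.3000 + 17.3000·cos(-2.3976)·0.2 = 6.7542
y' = -19.7000 + 17.3000·sin(-2.3976)·0.2 = -22.0432
θ' = -2.3976 + (17.3000/2.4)·tan(0.19)·0.2 = -2.1203
v' = 17.3000 + 2.6000·0.2 = 17.8200

(6.7542, -22.0432, -2.1203, 17.8200)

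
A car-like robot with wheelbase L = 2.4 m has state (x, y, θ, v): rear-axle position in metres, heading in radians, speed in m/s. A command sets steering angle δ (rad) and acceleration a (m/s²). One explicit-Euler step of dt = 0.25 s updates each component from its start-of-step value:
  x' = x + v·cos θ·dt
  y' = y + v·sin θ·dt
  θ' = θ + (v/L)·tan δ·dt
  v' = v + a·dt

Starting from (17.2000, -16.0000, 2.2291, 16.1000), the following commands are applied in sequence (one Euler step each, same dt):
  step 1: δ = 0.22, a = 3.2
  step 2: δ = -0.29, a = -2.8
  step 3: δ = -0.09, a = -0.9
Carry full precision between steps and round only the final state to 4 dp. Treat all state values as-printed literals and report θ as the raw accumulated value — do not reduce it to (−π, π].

after step 1 (δ=0.22, a=3.2): (14.737602, -12.816100, 2.604128, 16.900000)
after step 2 (δ=-0.29, a=-2.8): (11.108286, -10.653071, 2.078798, 16.200000)
after step 3 (δ=-0.09, a=-0.9): (9.138237, -7.114511, 1.926511, 15.975000)

(9.1382, -7.1145, 1.9265, 15.9750)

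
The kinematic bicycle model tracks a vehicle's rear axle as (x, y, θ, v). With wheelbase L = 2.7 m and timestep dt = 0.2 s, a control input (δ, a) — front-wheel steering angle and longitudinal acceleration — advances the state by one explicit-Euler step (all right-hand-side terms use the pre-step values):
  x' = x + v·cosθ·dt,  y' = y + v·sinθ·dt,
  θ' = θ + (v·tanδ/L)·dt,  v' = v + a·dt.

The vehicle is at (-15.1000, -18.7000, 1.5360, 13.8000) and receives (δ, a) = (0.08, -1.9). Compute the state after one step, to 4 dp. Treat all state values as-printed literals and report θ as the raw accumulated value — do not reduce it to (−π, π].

(-15.0040, -15.9417, 1.6180, 13.4200)

x' = -15.1000 + 13.8000·cos(1.5360)·0.2 = -15.0040
y' = -18.7000 + 13.8000·sin(1.5360)·0.2 = -15.9417
θ' = 1.5360 + (13.8000/2.7)·tan(0.08)·0.2 = 1.6180
v' = 13.8000 − 1.9000·0.2 = 13.4200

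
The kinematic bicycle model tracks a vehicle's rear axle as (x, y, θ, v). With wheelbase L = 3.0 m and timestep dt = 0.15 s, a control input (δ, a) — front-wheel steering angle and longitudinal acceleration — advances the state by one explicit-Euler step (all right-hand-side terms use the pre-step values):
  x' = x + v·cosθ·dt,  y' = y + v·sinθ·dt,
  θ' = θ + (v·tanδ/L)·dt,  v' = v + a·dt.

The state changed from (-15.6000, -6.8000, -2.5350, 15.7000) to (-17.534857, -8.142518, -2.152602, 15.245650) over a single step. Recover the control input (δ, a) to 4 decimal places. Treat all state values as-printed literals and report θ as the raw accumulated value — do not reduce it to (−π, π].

a = (v'−v)/dt = (-0.454350)/0.15 = -3.0290
Δθ = θ'−θ = 0.382398;  (v·dt/L) = 15.7000·0.15/3.0 = 0.785000
tan δ = Δθ·L/(v·dt) = 0.487131  →  δ = 0.4533

δ = 0.4533, a = -3.0290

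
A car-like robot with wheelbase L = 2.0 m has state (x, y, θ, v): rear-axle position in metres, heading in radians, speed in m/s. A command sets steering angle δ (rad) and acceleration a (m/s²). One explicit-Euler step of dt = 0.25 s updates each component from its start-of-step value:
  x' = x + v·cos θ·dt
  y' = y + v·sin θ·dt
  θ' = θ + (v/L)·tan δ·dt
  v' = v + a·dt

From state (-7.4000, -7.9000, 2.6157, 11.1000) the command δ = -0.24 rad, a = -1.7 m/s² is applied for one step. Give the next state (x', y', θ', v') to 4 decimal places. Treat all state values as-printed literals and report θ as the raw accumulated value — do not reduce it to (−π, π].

(-9.8000, -6.5070, 2.2762, 10.6750)

x' = -7.4000 + 11.1000·cos(2.6157)·0.25 = -9.8000
y' = -7.9000 + 11.1000·sin(2.6157)·0.25 = -6.5070
θ' = 2.6157 + (11.1000/2.0)·tan(-0.24)·0.25 = 2.2762
v' = 11.1000 − 1.7000·0.25 = 10.6750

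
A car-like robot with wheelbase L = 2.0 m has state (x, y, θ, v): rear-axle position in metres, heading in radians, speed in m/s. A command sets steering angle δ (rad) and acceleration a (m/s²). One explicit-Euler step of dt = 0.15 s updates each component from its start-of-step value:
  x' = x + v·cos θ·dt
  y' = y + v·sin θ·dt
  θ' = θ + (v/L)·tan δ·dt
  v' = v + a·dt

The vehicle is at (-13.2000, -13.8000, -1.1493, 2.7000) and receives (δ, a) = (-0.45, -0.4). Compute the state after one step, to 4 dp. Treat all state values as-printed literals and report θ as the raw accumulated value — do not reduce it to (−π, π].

x' = -13.2000 + 2.7000·cos(-1.1493)·0.15 = -13.0343
y' = -13.8000 + 2.7000·sin(-1.1493)·0.15 = -14.1696
θ' = -1.1493 + (2.7000/2.0)·tan(-0.45)·0.15 = -1.2471
v' = 2.7000 − 0.4000·0.15 = 2.6400

(-13.0343, -14.1696, -1.2471, 2.6400)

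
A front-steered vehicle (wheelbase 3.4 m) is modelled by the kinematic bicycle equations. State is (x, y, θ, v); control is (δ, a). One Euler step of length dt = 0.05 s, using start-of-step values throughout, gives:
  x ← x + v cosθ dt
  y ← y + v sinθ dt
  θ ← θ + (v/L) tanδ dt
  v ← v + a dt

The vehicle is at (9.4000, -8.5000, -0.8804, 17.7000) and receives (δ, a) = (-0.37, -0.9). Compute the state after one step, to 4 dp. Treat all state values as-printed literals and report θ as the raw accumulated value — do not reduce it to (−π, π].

x' = 9.4000 + 17.7000·cos(-0.8804)·0.05 = 9.9636
y' = -8.5000 + 17.7000·sin(-0.8804)·0.05 = -9.1823
θ' = -0.8804 + (17.7000/3.4)·tan(-0.37)·0.05 = -0.9814
v' = 17.7000 − 0.9000·0.05 = 17.6550

(9.9636, -9.1823, -0.9814, 17.6550)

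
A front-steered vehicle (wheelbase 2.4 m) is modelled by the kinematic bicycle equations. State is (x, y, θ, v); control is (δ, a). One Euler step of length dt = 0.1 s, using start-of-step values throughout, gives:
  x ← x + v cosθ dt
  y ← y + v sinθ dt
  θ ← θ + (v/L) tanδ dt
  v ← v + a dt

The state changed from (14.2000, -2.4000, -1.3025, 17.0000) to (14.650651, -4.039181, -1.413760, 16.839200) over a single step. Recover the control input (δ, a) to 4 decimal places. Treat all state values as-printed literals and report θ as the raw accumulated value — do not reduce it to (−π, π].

a = (v'−v)/dt = (-0.160800)/0.1 = -1.6080
Δθ = θ'−θ = -0.111260;  (v·dt/L) = 17.0000·0.1/2.4 = 0.708333
tan δ = Δθ·L/(v·dt) = -0.157073  →  δ = -0.1558

δ = -0.1558, a = -1.6080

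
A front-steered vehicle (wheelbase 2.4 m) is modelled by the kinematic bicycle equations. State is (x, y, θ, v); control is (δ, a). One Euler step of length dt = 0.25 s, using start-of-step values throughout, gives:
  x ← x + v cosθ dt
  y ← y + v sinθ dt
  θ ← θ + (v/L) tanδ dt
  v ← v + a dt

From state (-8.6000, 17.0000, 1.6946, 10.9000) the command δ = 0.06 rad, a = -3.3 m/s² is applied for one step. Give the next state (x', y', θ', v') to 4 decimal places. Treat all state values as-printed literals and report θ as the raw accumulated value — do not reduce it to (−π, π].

x' = -8.6000 + 10.9000·cos(1.6946)·0.25 = -8.9365
y' = 17.0000 + 10.9000·sin(1.6946)·0.25 = 19.7041
θ' = 1.6946 + (10.9000/2.4)·tan(0.06)·0.25 = 1.7628
v' = 10.9000 − 3.3000·0.25 = 10.0750

(-8.9365, 19.7041, 1.7628, 10.0750)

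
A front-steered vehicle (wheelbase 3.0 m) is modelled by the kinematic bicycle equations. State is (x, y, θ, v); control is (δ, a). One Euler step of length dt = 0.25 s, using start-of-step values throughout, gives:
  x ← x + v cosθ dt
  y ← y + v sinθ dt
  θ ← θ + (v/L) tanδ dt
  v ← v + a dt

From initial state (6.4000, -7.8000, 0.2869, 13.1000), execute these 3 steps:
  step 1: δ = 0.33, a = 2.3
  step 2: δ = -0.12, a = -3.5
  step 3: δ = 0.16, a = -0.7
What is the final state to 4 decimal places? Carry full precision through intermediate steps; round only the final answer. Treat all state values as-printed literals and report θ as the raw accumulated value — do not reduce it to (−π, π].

after step 1 (δ=0.33, a=2.3): (9.541137, -6.873240, 0.660823, 13.675000)
after step 2 (δ=-0.12, a=-3.5): (12.240197, -4.774924, 0.523413, 12.800000)
after step 3 (δ=0.16, a=-0.7): (15.011776, -3.175440, 0.695551, 12.625000)

(15.0118, -3.1754, 0.6956, 12.6250)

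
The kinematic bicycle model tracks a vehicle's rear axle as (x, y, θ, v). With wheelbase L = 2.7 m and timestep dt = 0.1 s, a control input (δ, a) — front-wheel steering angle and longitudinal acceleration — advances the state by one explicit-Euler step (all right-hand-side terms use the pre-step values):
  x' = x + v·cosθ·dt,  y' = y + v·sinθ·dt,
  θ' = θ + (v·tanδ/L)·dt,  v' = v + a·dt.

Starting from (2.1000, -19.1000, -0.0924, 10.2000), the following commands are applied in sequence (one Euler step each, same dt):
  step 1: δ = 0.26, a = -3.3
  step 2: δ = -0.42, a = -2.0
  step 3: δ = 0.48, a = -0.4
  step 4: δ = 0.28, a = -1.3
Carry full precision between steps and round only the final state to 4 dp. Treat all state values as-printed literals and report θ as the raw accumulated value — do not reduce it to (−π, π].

(6.0205, -19.3054, 0.1339, 9.5000)

after step 1 (δ=0.26, a=-3.3): (3.115649, -19.194114, 0.008097, 9.870000)
after step 2 (δ=-0.42, a=-2.0): (4.102616, -19.186122, -0.155150, 9.670000)
after step 3 (δ=0.48, a=-0.4): (5.058001, -19.335551, 0.031306, 9.630000)
after step 4 (δ=0.28, a=-1.3): (6.020529, -19.305409, 0.133867, 9.500000)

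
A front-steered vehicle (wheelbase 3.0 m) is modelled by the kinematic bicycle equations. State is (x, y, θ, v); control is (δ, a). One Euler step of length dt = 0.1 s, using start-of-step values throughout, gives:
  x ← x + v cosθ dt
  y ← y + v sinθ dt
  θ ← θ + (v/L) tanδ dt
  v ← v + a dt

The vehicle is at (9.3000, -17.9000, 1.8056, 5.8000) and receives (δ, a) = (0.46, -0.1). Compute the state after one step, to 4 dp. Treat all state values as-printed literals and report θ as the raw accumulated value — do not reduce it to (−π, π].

x' = 9.3000 + 5.8000·cos(1.8056)·0.1 = 9.1651
y' = -17.9000 + 5.8000·sin(1.8056)·0.1 = -17.3359
θ' = 1.8056 + (5.8000/3.0)·tan(0.46)·0.1 = 1.9014
v' = 5.8000 − 0.1000·0.1 = 5.7900

(9.1651, -17.3359, 1.9014, 5.7900)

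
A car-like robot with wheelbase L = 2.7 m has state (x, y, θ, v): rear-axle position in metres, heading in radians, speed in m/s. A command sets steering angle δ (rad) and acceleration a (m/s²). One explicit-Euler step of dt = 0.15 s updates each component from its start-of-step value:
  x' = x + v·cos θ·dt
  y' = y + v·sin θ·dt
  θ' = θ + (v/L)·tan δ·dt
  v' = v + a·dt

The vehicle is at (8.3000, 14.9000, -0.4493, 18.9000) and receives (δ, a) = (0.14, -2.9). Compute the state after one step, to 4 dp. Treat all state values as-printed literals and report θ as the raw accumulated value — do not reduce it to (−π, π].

(10.8536, 13.6687, -0.3013, 18.4650)

x' = 8.3000 + 18.9000·cos(-0.4493)·0.15 = 10.8536
y' = 14.9000 + 18.9000·sin(-0.4493)·0.15 = 13.6687
θ' = -0.4493 + (18.9000/2.7)·tan(0.14)·0.15 = -0.3013
v' = 18.9000 − 2.9000·0.15 = 18.4650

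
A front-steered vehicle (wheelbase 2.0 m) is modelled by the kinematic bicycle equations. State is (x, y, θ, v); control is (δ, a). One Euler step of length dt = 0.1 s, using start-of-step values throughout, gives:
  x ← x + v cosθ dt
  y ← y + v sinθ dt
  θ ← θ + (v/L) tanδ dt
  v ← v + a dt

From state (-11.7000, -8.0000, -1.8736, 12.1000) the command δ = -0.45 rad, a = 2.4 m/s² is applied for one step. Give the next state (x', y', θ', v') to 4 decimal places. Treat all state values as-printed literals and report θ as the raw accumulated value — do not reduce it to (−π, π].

(-12.0608, -9.1550, -2.1658, 12.3400)

x' = -11.7000 + 12.1000·cos(-1.8736)·0.1 = -12.0608
y' = -8.0000 + 12.1000·sin(-1.8736)·0.1 = -9.1550
θ' = -1.8736 + (12.1000/2.0)·tan(-0.45)·0.1 = -2.1658
v' = 12.1000 + 2.4000·0.1 = 12.3400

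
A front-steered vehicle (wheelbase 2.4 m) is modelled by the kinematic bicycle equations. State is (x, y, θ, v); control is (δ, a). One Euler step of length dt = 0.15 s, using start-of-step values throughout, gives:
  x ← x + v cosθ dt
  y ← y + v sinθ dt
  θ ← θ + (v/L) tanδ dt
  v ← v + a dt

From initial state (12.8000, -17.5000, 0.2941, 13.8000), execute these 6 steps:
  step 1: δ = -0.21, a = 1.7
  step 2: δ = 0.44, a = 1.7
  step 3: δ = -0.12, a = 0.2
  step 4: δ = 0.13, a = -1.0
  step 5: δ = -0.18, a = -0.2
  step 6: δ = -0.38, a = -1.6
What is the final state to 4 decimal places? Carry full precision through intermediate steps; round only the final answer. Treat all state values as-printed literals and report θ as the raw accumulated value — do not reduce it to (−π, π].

(24.5148, -12.8718, 0.0183, 13.9200)

after step 1 (δ=-0.21, a=1.7): (14.781121, -16.899951, 0.110265, 14.055000)
after step 2 (δ=0.44, a=1.7): (16.876568, -16.667957, 0.523816, 14.310000)
after step 3 (δ=-0.12, a=0.2): (18.735258, -15.594303, 0.415973, 14.340000)
after step 4 (δ=0.13, a=-1.0): (20.702829, -14.725127, 0.533146, 14.190000)
after step 5 (δ=-0.18, a=-0.2): (22.535919, -13.643327, 0.371762, 14.160000)
after step 6 (δ=-0.38, a=-1.6): (24.514826, -12.871768, 0.018282, 13.920000)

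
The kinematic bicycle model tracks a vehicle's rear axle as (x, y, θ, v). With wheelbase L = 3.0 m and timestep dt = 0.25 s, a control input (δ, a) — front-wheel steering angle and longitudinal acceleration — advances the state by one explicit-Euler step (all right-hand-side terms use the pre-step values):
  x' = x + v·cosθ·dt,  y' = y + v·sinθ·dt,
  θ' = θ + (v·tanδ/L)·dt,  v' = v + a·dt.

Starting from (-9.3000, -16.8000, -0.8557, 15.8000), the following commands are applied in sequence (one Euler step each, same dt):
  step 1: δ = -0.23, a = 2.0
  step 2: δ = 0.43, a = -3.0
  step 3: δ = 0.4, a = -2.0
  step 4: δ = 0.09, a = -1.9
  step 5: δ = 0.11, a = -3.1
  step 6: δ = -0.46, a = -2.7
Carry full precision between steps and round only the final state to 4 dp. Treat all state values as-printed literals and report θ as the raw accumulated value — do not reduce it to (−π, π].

(8.9538, -24.1974, -0.3156, 13.1250)

after step 1 (δ=-0.23, a=2.0): (-6.710024, -19.782369, -1.163989, 16.300000)
after step 2 (δ=0.43, a=-3.0): (-5.097630, -23.524803, -0.541029, 15.550000)
after step 3 (δ=0.4, a=-2.0): (-1.765345, -25.526935, 0.006841, 15.050000)
after step 4 (δ=0.09, a=-1.9): (1.997067, -25.501196, 0.120022, 14.575000)
after step 5 (δ=0.11, a=-3.1): (5.614604, -25.064916, 0.254167, 13.800000)
after step 6 (δ=-0.46, a=-2.7): (8.953766, -24.197449, -0.315599, 13.125000)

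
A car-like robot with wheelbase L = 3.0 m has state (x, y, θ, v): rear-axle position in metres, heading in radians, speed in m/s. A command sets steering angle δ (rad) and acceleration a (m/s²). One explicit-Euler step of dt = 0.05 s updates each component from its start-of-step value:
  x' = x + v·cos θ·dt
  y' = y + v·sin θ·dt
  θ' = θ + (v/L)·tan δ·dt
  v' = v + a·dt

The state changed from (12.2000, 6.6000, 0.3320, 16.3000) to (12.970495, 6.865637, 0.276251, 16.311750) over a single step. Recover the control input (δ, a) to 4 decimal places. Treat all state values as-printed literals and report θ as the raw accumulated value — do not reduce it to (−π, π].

δ = -0.2024, a = 0.2350

a = (v'−v)/dt = (0.011750)/0.05 = 0.2350
Δθ = θ'−θ = -0.055749;  (v·dt/L) = 16.3000·0.05/3.0 = 0.271667
tan δ = Δθ·L/(v·dt) = -0.205211  →  δ = -0.2024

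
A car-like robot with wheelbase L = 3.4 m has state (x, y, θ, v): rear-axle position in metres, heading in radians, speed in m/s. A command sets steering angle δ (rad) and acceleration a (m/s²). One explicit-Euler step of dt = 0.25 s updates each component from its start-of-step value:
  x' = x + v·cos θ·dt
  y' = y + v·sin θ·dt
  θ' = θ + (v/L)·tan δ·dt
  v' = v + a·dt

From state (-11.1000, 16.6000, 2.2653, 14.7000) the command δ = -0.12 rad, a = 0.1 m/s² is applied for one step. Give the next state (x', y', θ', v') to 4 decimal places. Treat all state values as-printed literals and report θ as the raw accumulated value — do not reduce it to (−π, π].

x' = -11.1000 + 14.7000·cos(2.2653)·0.25 = -13.4520
y' = 16.6000 + 14.7000·sin(2.2653)·0.25 = 19.4238
θ' = 2.2653 + (14.7000/3.4)·tan(-0.12)·0.25 = 2.1350
v' = 14.7000 + 0.1000·0.25 = 14.7250

(-13.4520, 19.4238, 2.1350, 14.7250)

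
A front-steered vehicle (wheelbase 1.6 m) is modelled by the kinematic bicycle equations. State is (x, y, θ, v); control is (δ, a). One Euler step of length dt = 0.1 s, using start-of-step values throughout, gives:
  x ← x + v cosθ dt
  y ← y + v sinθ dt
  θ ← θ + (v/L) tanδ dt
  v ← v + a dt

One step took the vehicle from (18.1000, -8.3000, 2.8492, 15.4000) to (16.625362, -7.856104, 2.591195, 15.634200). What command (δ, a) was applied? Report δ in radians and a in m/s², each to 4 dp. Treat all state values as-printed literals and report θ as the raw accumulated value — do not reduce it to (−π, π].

δ = -0.2619, a = 2.3420

a = (v'−v)/dt = (0.234200)/0.1 = 2.3420
Δθ = θ'−θ = -0.258005;  (v·dt/L) = 15.4000·0.1/1.6 = 0.962500
tan δ = Δθ·L/(v·dt) = -0.268057  →  δ = -0.2619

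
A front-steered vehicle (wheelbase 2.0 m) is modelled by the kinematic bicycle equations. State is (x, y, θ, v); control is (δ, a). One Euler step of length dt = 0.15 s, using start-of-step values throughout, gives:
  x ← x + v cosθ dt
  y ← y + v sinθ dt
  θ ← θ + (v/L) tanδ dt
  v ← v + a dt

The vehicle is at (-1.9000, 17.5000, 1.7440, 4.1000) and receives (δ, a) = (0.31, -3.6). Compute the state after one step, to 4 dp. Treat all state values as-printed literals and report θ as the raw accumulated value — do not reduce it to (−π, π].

x' = -1.9000 + 4.1000·cos(1.7440)·0.15 = -2.0060
y' = 17.5000 + 4.1000·sin(1.7440)·0.15 = 18.1058
θ' = 1.7440 + (4.1000/2.0)·tan(0.31)·0.15 = 1.8425
v' = 4.1000 − 3.6000·0.15 = 3.5600

(-2.0060, 18.1058, 1.8425, 3.5600)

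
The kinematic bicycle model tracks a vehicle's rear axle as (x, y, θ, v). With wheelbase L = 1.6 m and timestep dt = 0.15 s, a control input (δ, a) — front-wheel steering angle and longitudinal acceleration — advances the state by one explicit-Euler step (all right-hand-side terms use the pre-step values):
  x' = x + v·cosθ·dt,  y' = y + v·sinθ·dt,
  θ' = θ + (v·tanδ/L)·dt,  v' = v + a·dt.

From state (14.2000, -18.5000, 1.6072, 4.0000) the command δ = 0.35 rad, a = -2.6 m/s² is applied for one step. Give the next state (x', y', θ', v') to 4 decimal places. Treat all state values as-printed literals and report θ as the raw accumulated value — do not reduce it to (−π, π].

x' = 14.2000 + 4.0000·cos(1.6072)·0.15 = 14.1782
y' = -18.5000 + 4.0000·sin(1.6072)·0.15 = -17.9004
θ' = 1.6072 + (4.0000/1.6)·tan(0.35)·0.15 = 1.7441
v' = 4.0000 − 2.6000·0.15 = 3.6100

(14.1782, -17.9004, 1.7441, 3.6100)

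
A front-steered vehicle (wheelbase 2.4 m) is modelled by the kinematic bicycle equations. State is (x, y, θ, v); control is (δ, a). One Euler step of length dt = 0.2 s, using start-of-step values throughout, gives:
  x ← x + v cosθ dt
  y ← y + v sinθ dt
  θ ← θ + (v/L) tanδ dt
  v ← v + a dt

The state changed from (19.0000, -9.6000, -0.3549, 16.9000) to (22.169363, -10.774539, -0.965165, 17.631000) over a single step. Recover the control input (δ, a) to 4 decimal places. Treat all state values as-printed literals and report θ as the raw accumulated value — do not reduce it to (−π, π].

δ = -0.4089, a = 3.6550

a = (v'−v)/dt = (0.731000)/0.2 = 3.6550
Δθ = θ'−θ = -0.610265;  (v·dt/L) = 16.9000·0.2/2.4 = 1.408333
tan δ = Δθ·L/(v·dt) = -0.433324  →  δ = -0.4089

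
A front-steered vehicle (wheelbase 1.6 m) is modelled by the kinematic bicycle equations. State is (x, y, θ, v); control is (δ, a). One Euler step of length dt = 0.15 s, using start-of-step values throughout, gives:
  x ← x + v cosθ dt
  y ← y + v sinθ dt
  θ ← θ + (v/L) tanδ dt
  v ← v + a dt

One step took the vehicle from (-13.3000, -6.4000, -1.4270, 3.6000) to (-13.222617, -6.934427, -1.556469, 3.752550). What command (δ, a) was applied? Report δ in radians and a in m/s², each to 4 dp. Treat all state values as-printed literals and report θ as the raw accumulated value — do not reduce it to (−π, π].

a = (v'−v)/dt = (0.152550)/0.15 = 1.0170
Δθ = θ'−θ = -0.129469;  (v·dt/L) = 3.6000·0.15/1.6 = 0.337500
tan δ = Δθ·L/(v·dt) = -0.383612  →  δ = -0.3663

δ = -0.3663, a = 1.0170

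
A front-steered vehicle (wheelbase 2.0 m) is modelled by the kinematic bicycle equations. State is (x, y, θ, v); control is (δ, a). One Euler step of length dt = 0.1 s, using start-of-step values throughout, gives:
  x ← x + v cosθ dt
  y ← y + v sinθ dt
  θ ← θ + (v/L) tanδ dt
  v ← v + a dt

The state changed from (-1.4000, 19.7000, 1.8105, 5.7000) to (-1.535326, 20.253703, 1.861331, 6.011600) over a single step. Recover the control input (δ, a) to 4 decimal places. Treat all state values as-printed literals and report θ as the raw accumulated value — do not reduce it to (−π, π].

δ = 0.1765, a = 3.1160

a = (v'−v)/dt = (0.311600)/0.1 = 3.1160
Δθ = θ'−θ = 0.050831;  (v·dt/L) = 5.7000·0.1/2.0 = 0.285000
tan δ = Δθ·L/(v·dt) = 0.178354  →  δ = 0.1765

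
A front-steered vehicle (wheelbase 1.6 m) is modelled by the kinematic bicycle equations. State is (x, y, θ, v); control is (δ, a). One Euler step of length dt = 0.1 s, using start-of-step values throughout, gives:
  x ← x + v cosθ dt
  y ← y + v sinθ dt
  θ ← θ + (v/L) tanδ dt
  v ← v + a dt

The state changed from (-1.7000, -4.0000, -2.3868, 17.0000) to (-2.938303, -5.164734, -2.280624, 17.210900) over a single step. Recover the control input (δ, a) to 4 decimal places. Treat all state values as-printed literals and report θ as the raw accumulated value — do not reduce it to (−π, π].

δ = 0.0996, a = 2.1090

a = (v'−v)/dt = (0.210900)/0.1 = 2.1090
Δθ = θ'−θ = 0.106176;  (v·dt/L) = 17.0000·0.1/1.6 = 1.062500
tan δ = Δθ·L/(v·dt) = 0.099930  →  δ = 0.0996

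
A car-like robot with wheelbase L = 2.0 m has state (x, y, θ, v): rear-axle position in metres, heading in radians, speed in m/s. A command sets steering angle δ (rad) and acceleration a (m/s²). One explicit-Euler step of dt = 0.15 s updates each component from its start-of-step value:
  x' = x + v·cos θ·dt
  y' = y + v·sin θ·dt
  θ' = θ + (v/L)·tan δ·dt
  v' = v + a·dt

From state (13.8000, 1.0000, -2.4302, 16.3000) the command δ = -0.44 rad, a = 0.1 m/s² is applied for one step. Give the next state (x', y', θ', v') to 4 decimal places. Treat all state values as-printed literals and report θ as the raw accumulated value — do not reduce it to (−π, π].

x' = 13.8000 + 16.3000·cos(-2.4302)·0.15 = 11.9480
y' = 1.0000 + 16.3000·sin(-2.4302)·0.15 = -0.5963
θ' = -2.4302 + (16.3000/2.0)·tan(-0.44)·0.15 = -3.0057
v' = 16.3000 + 0.1000·0.15 = 16.3150

(11.9480, -0.5963, -3.0057, 16.3150)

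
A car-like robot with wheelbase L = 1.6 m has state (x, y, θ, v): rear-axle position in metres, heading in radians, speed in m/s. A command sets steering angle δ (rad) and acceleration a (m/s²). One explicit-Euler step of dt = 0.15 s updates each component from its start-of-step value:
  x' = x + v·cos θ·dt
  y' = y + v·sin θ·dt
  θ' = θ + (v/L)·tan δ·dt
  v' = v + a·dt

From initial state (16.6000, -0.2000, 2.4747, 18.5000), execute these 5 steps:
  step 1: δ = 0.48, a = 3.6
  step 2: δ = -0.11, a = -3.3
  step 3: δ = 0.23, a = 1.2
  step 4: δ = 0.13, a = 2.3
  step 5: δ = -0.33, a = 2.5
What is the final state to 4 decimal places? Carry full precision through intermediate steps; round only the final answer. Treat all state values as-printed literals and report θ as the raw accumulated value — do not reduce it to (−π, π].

(4.0967, -2.2597, 3.2047, 19.4450)

after step 1 (δ=0.48, a=3.6): (14.419551, 1.516469, 3.377634, 19.040000)
after step 2 (δ=-0.11, a=-3.3): (11.642744, 0.848576, 3.180489, 18.545000)
after step 3 (δ=0.23, a=1.2): (8.863098, 0.740405, 3.587569, 18.725000)
after step 4 (δ=0.13, a=2.3): (6.329072, -0.471118, 3.817074, 19.070000)
after step 5 (δ=-0.33, a=2.5): (4.096720, -2.259712, 3.204704, 19.445000)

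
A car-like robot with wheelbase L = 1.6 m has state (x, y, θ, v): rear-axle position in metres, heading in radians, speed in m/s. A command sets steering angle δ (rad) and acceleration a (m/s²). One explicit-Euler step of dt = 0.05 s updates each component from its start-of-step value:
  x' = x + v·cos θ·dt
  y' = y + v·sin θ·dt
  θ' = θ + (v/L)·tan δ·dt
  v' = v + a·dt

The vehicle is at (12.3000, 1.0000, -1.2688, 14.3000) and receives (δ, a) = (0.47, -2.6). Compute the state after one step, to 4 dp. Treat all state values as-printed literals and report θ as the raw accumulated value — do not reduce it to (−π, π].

x' = 12.3000 + 14.3000·cos(-1.2688)·0.05 = 12.5127
y' = 1.0000 + 14.3000·sin(-1.2688)·0.05 = 0.3174
θ' = -1.2688 + (14.3000/1.6)·tan(0.47)·0.05 = -1.0418
v' = 14.3000 − 2.6000·0.05 = 14.1700

(12.5127, 0.3174, -1.0418, 14.1700)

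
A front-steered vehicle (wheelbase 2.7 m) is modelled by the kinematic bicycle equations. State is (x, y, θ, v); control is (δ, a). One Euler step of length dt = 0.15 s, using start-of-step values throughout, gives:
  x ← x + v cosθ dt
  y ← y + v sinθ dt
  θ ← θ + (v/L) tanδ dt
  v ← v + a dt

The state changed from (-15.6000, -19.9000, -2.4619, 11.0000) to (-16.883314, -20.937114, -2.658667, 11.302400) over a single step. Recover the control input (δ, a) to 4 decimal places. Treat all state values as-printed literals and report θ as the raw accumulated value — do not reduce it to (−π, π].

a = (v'−v)/dt = (0.302400)/0.15 = 2.0160
Δθ = θ'−θ = -0.196767;  (v·dt/L) = 11.0000·0.15/2.7 = 0.611111
tan δ = Δθ·L/(v·dt) = -0.321982  →  δ = -0.3115

δ = -0.3115, a = 2.0160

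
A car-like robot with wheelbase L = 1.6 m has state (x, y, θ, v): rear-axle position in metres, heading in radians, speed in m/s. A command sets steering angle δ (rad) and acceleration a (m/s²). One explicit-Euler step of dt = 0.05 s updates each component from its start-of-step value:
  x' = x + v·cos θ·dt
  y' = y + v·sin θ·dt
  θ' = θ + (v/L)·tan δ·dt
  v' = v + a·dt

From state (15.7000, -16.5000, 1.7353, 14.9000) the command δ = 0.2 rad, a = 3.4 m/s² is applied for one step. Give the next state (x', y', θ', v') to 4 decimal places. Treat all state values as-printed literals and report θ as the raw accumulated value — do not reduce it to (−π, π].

(15.5780, -15.7651, 1.8297, 15.0700)

x' = 15.7000 + 14.9000·cos(1.7353)·0.05 = 15.5780
y' = -16.5000 + 14.9000·sin(1.7353)·0.05 = -15.7651
θ' = 1.7353 + (14.9000/1.6)·tan(0.2)·0.05 = 1.8297
v' = 14.9000 + 3.4000·0.05 = 15.0700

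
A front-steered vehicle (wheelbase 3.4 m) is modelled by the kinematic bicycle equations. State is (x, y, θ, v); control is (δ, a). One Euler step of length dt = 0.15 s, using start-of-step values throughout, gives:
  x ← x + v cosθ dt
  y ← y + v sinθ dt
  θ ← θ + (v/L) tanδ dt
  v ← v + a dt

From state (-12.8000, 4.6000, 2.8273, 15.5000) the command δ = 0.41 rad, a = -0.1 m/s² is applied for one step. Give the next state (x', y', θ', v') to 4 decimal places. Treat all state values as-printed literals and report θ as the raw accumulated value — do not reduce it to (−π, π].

x' = -12.8000 + 15.5000·cos(2.8273)·0.15 = -15.0111
y' = 4.6000 + 15.5000·sin(2.8273)·0.15 = 5.3188
θ' = 2.8273 + (15.5000/3.4)·tan(0.41)·0.15 = 3.1245
v' = 15.5000 − 0.1000·0.15 = 15.4850

(-15.0111, 5.3188, 3.1245, 15.4850)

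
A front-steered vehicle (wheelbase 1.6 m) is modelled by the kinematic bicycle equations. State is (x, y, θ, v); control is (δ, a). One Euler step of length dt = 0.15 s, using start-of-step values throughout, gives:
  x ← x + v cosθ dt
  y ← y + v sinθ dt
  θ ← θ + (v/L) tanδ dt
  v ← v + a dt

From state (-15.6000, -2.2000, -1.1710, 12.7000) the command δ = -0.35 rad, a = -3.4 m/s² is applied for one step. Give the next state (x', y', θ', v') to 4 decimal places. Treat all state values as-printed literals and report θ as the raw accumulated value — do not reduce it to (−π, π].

x' = -15.6000 + 12.7000·cos(-1.1710)·0.15 = -14.8585
y' = -2.2000 + 12.7000·sin(-1.1710)·0.15 = -3.9548
θ' = -1.1710 + (12.7000/1.6)·tan(-0.35)·0.15 = -1.6056
v' = 12.7000 − 3.4000·0.15 = 12.1900

(-14.8585, -3.9548, -1.6056, 12.1900)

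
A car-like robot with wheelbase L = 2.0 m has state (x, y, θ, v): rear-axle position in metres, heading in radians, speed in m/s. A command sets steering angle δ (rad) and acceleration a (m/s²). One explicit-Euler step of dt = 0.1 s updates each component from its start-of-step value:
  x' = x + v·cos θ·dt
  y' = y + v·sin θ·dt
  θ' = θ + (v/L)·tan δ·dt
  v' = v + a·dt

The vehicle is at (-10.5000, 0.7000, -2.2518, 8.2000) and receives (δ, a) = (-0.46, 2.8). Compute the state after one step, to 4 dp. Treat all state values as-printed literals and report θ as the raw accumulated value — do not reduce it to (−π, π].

x' = -10.5000 + 8.2000·cos(-2.2518)·0.1 = -11.0162
y' = 0.7000 + 8.2000·sin(-2.2518)·0.1 = 0.0629
θ' = -2.2518 + (8.2000/2.0)·tan(-0.46)·0.1 = -2.4549
v' = 8.2000 + 2.8000·0.1 = 8.4800

(-11.0162, 0.0629, -2.4549, 8.4800)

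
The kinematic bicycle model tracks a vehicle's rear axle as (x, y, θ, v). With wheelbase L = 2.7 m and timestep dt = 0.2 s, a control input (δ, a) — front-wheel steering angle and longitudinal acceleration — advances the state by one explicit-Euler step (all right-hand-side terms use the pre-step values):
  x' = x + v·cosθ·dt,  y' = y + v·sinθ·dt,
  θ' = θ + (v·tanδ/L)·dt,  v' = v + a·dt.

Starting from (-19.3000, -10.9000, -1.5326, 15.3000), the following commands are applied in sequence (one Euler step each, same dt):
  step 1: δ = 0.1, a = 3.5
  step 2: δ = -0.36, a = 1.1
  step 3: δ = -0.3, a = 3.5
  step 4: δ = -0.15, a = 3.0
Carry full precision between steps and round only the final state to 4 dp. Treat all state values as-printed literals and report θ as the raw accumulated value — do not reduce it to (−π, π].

(-21.7300, -22.8867, -2.4261, 17.5200)

after step 1 (δ=0.1, a=3.5): (-19.183148, -13.957768, -1.418887, 16.000000)
after step 2 (δ=-0.36, a=1.1): (-18.698906, -17.120917, -1.864994, 16.220000)
after step 3 (δ=-0.3, a=3.5): (-19.639577, -20.225538, -2.236656, 16.920000)
after step 4 (δ=-0.15, a=3.0): (-21.729995, -22.886668, -2.426079, 17.520000)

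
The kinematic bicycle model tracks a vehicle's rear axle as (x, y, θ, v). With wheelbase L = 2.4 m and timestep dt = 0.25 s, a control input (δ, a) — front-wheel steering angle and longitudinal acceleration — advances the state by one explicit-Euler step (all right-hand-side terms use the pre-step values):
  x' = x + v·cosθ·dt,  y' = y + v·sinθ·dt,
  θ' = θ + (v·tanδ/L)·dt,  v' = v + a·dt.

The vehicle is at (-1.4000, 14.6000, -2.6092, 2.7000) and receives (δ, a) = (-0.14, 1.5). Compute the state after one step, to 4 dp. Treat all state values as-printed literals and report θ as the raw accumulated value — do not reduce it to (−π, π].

x' = -1.4000 + 2.7000·cos(-2.6092)·0.25 = -1.9816
y' = 14.6000 + 2.7000·sin(-2.6092)·0.25 = 14.2574
θ' = -2.6092 + (2.7000/2.4)·tan(-0.14)·0.25 = -2.6488
v' = 2.7000 + 1.5000·0.25 = 3.0750

(-1.9816, 14.2574, -2.6488, 3.0750)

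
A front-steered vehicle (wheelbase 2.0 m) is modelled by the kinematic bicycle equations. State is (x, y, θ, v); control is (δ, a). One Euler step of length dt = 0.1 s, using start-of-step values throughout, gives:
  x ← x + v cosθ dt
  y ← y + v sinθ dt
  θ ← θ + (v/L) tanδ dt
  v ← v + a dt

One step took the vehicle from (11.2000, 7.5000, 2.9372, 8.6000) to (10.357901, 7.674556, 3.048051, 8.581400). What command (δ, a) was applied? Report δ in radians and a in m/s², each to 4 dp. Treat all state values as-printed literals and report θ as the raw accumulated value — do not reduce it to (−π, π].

a = (v'−v)/dt = (-0.018600)/0.1 = -0.1860
Δθ = θ'−θ = 0.110851;  (v·dt/L) = 8.6000·0.1/2.0 = 0.430000
tan δ = Δθ·L/(v·dt) = 0.257793  →  δ = 0.2523

δ = 0.2523, a = -0.1860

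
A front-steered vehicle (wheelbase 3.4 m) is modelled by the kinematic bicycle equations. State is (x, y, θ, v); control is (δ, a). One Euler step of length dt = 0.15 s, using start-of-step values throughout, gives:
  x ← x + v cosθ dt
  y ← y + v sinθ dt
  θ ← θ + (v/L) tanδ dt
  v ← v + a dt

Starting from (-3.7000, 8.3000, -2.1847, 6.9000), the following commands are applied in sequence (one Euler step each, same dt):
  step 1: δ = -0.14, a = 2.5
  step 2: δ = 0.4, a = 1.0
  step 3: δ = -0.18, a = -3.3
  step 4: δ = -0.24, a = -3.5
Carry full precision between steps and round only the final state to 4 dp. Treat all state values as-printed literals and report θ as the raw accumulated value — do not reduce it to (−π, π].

after step 1 (δ=-0.14, a=2.5): (-4.296225, 7.453985, -2.227598, 7.275000)
after step 2 (δ=0.4, a=1.0): (-4.962528, 6.589771, -2.091900, 7.425000)
after step 3 (δ=-0.18, a=-3.3): (-5.516995, 5.623849, -2.151509, 6.930000)
after step 4 (δ=-0.24, a=-3.5): (-6.087285, 4.754752, -2.226327, 6.405000)

(-6.0873, 4.7548, -2.2263, 6.4050)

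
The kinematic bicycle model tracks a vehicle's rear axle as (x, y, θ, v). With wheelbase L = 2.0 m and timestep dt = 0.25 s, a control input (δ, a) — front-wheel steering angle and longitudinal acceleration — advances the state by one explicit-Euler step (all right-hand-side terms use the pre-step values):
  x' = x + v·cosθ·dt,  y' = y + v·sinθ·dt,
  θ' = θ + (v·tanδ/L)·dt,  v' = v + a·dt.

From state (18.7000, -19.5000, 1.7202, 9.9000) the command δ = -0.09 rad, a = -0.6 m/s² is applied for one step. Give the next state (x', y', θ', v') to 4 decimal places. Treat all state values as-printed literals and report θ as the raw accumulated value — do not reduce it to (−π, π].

x' = 18.7000 + 9.9000·cos(1.7202)·0.25 = 18.3316
y' = -19.5000 + 9.9000·sin(1.7202)·0.25 = -17.0526
θ' = 1.7202 + (9.9000/2.0)·tan(-0.09)·0.25 = 1.6085
v' = 9.9000 − 0.6000·0.25 = 9.7500

(18.3316, -17.0526, 1.6085, 9.7500)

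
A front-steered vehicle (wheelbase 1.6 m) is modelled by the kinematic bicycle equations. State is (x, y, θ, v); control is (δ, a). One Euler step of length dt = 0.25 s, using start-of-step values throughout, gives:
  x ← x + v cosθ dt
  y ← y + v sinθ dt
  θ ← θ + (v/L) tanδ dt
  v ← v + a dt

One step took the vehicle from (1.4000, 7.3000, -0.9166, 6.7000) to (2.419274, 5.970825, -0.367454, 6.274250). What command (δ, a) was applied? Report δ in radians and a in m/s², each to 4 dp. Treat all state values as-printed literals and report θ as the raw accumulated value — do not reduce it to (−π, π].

a = (v'−v)/dt = (-0.425750)/0.25 = -1.7030
Δθ = θ'−θ = 0.549146;  (v·dt/L) = 6.7000·0.25/1.6 = 1.046875
tan δ = Δθ·L/(v·dt) = 0.524557  →  δ = 0.4831

δ = 0.4831, a = -1.7030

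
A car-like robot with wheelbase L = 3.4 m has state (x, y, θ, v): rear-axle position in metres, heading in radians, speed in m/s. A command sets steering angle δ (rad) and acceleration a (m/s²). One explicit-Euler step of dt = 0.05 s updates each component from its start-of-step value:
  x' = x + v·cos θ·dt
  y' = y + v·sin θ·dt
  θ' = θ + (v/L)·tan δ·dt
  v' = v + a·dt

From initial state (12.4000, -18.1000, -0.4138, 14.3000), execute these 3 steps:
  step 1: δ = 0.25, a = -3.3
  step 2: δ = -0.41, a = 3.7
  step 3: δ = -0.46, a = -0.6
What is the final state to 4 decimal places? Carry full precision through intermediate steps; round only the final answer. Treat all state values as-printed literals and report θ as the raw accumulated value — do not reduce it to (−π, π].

after step 1 (δ=0.25, a=-3.3): (13.054654, -18.387495, -0.360103, 14.135000)
after step 2 (δ=-0.41, a=3.7): (13.716073, -18.636533, -0.450449, 14.320000)
after step 3 (δ=-0.46, a=-0.6): (14.360653, -18.948258, -0.554785, 14.290000)

(14.3607, -18.9483, -0.5548, 14.2900)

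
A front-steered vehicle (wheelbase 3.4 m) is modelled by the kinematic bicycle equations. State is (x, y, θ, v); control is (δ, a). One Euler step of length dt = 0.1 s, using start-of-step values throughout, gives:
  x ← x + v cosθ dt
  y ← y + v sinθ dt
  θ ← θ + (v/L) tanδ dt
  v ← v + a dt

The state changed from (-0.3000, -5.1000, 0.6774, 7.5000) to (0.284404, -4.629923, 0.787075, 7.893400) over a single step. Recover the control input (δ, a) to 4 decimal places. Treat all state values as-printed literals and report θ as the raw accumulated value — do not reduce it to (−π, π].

a = (v'−v)/dt = (0.393400)/0.1 = 3.9340
Δθ = θ'−θ = 0.109675;  (v·dt/L) = 7.5000·0.1/3.4 = 0.220588
tan δ = Δθ·L/(v·dt) = 0.497193  →  δ = 0.4614

δ = 0.4614, a = 3.9340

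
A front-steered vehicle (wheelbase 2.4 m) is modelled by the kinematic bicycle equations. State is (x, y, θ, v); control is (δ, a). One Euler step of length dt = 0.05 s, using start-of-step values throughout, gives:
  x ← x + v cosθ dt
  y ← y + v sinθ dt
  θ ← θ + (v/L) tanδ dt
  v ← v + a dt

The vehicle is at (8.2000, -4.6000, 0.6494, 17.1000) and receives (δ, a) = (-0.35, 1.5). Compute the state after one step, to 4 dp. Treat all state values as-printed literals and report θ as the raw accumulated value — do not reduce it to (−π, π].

x' = 8.2000 + 17.1000·cos(0.6494)·0.05 = 8.8810
y' = -4.6000 + 17.1000·sin(0.6494)·0.05 = -4.0830
θ' = 0.6494 + (17.1000/2.4)·tan(-0.35)·0.05 = 0.5194
v' = 17.1000 + 1.5000·0.05 = 17.1750

(8.8810, -4.0830, 0.5194, 17.1750)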